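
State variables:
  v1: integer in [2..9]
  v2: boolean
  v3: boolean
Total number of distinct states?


State space = product of domain sizes of all variables.
Domain sizes:
  v1 (integer in [2..9]): 8
  v2 (boolean): 2
  v3 (boolean): 2
Product = 8 * 2 * 2 = 32

32


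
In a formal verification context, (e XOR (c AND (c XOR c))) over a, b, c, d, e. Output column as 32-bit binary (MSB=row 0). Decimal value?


Formula: (e XOR (c AND (c XOR c))) over a, b, c, d, e (32 rows)
Evaluate each row (bits = a,b,c,d,e, MSB first):
  row 0 [00000]: (0 XOR (0 AND (0 XOR 0))) -> 0
  row 1 [00001]: (1 XOR (0 AND (0 XOR 0))) -> 1
  row 2 [00010]: (0 XOR (0 AND (0 XOR 0))) -> 0
  row 3 [00011]: (1 XOR (0 AND (0 XOR 0))) -> 1
  row 4 [00100]: (0 XOR (1 AND (1 XOR 1))) -> 0
  row 5 [00101]: (1 XOR (1 AND (1 XOR 1))) -> 1
  row 6 [00110]: (0 XOR (1 AND (1 XOR 1))) -> 0
  row 7 [00111]: (1 XOR (1 AND (1 XOR 1))) -> 1
  row 8 [01000]: (0 XOR (0 AND (0 XOR 0))) -> 0
  row 9 [01001]: (1 XOR (0 AND (0 XOR 0))) -> 1
  row 10 [01010]: (0 XOR (0 AND (0 XOR 0))) -> 0
  row 11 [01011]: (1 XOR (0 AND (0 XOR 0))) -> 1
  row 12 [01100]: (0 XOR (1 AND (1 XOR 1))) -> 0
  row 13 [01101]: (1 XOR (1 AND (1 XOR 1))) -> 1
  row 14 [01110]: (0 XOR (1 AND (1 XOR 1))) -> 0
  row 15 [01111]: (1 XOR (1 AND (1 XOR 1))) -> 1
  row 16 [10000]: (0 XOR (0 AND (0 XOR 0))) -> 0
  row 17 [10001]: (1 XOR (0 AND (0 XOR 0))) -> 1
  row 18 [10010]: (0 XOR (0 AND (0 XOR 0))) -> 0
  row 19 [10011]: (1 XOR (0 AND (0 XOR 0))) -> 1
  row 20 [10100]: (0 XOR (1 AND (1 XOR 1))) -> 0
  row 21 [10101]: (1 XOR (1 AND (1 XOR 1))) -> 1
  row 22 [10110]: (0 XOR (1 AND (1 XOR 1))) -> 0
  row 23 [10111]: (1 XOR (1 AND (1 XOR 1))) -> 1
  row 24 [11000]: (0 XOR (0 AND (0 XOR 0))) -> 0
  row 25 [11001]: (1 XOR (0 AND (0 XOR 0))) -> 1
  row 26 [11010]: (0 XOR (0 AND (0 XOR 0))) -> 0
  row 27 [11011]: (1 XOR (0 AND (0 XOR 0))) -> 1
  row 28 [11100]: (0 XOR (1 AND (1 XOR 1))) -> 0
  row 29 [11101]: (1 XOR (1 AND (1 XOR 1))) -> 1
  row 30 [11110]: (0 XOR (1 AND (1 XOR 1))) -> 0
  row 31 [11111]: (1 XOR (1 AND (1 XOR 1))) -> 1
Full result column, 4 rows per line (a,b,c fixed per line; d,e runs 00..11 left to right):
  rows 0-3 [a,b,c=000]: 0101  = hex 5
  rows 4-7 [a,b,c=001]: 0101  = hex 5
  rows 8-11 [a,b,c=010]: 0101  = hex 5
  rows 12-15 [a,b,c=011]: 0101  = hex 5
  rows 16-19 [a,b,c=100]: 0101  = hex 5
  rows 20-23 [a,b,c=101]: 0101  = hex 5
  rows 24-27 [a,b,c=110]: 0101  = hex 5
  rows 28-31 [a,b,c=111]: 0101  = hex 5
Output column (row 0 .. row 31) = 01010101010101010101010101010101
Output column grouped in 4s = 0101 0101 0101 0101 0101 0101 0101 0101 = 0x55555555
Convert to decimal digit by digit (value = value*16 + digit):
  5 -> 5
  5*16 + 5 = 85
  85*16 + 5 = 1365
  1365*16 + 5 = 21845
  21845*16 + 5 = 349525
  349525*16 + 5 = 5592405
  5592405*16 + 5 = 89478485
  89478485*16 + 5 = 1431655765
Decimal = 1431655765

1431655765


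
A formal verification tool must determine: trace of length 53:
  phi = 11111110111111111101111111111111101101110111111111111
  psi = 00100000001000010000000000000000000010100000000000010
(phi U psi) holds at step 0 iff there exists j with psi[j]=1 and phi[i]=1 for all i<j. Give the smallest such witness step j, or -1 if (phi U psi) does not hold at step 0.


(phi U psi) at 0: need smallest j with psi[j]=1 and phi[i]=1 for all i in [0,j).
Scan from step 0:
  step 0: phi=1, psi=0 -> continue
  step 1: phi=1, psi=0 -> continue
  step 2: psi=1 and phi held for [0,2) -> witness found
Witness step = 2

2


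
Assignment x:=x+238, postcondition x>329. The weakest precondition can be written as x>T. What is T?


Formula: wp(x:=E, P) = P[E/x] (substitute E for x in postcondition)
Step 1: Postcondition: x>329
Step 2: Substitute x+238 for x: x+238>329
Step 3: Solve for x: x > 329-238 = 91

91


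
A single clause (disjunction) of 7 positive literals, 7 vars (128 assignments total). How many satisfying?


Step 1: Total=2^7=128
Step 2: Unsat when all 7 false: 2^0=1
Step 3: Sat=128-1=127

127


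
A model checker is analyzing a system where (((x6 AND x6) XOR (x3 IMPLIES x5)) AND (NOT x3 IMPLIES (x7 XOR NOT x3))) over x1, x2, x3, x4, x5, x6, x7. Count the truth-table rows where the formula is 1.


Formula: (((x6 AND x6) XOR (x3 IMPLIES x5)) AND (NOT x3 IMPLIES (x7 XOR NOT x3))) over 7 vars (128 rows)
Evaluate each row (x1, x2, x3, x4, x5, x6, x7 as bits, MSB first):
  row 0 [0000000]: (((0 AND 0) XOR (0 IMPLIES 0)) AND (NOT 0 IMPLIES (0 XOR NOT 0))) -> 1
  row 1 [0000001]: (((0 AND 0) XOR (0 IMPLIES 0)) AND (NOT 0 IMPLIES (1 XOR NOT 0))) -> 0
  row 2 [0000010]: (((1 AND 1) XOR (0 IMPLIES 0)) AND (NOT 0 IMPLIES (0 XOR NOT 0))) -> 0
  row 3 [0000011]: (((1 AND 1) XOR (0 IMPLIES 0)) AND (NOT 0 IMPLIES (1 XOR NOT 0))) -> 0
  row 4 [0000100]: (((0 AND 0) XOR (0 IMPLIES 1)) AND (NOT 0 IMPLIES (0 XOR NOT 0))) -> 1
  (every remaining row is evaluated the same way; all 128 results are listed next)
Full result column, 8 rows per line (x1,x2,x3,x4 fixed per line; x5,x6,x7 runs 000..111 left to right):
  rows 0-7 [x1,x2,x3,x4=0000]: 10001000  (ones: 2)
  rows 8-15 [x1,x2,x3,x4=0001]: 10001000  (ones: 2)
  rows 16-23 [x1,x2,x3,x4=0010]: 00111100  (ones: 4)
  rows 24-31 [x1,x2,x3,x4=0011]: 00111100  (ones: 4)
  rows 32-39 [x1,x2,x3,x4=0100]: 10001000  (ones: 2)
  rows 40-47 [x1,x2,x3,x4=0101]: 10001000  (ones: 2)
  rows 48-55 [x1,x2,x3,x4=0110]: 00111100  (ones: 4)
  rows 56-63 [x1,x2,x3,x4=0111]: 00111100  (ones: 4)
  rows 64-71 [x1,x2,x3,x4=1000]: 10001000  (ones: 2)
  rows 72-79 [x1,x2,x3,x4=1001]: 10001000  (ones: 2)
  rows 80-87 [x1,x2,x3,x4=1010]: 00111100  (ones: 4)
  rows 88-95 [x1,x2,x3,x4=1011]: 00111100  (ones: 4)
  rows 96-103 [x1,x2,x3,x4=1100]: 10001000  (ones: 2)
  rows 104-111 [x1,x2,x3,x4=1101]: 10001000  (ones: 2)
  rows 112-119 [x1,x2,x3,x4=1110]: 00111100  (ones: 4)
  rows 120-127 [x1,x2,x3,x4=1111]: 00111100  (ones: 4)
Count of 1-rows = 2+2+4+4+2+2+4+4+2+2+4+4+2+2+4+4 = 48

48


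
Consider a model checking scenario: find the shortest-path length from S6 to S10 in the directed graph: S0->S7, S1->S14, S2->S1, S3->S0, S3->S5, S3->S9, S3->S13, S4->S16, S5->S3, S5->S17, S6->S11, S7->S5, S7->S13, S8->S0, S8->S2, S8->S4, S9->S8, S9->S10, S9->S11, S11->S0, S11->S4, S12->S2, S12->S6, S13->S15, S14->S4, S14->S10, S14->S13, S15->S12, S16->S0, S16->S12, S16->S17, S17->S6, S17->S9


BFS layer-by-layer from S6:
  dist 0: {S6}
  dist 1: {S11}
  dist 2: {S0, S4}
  dist 3: {S7, S16}
  dist 4: {S5, S12, S13, S17}
  dist 5: {S2, S3, S9, S15}
  dist 6: {S1, S8, S10}
  -> S10 reached at distance 6
Shortest path length = 6

6


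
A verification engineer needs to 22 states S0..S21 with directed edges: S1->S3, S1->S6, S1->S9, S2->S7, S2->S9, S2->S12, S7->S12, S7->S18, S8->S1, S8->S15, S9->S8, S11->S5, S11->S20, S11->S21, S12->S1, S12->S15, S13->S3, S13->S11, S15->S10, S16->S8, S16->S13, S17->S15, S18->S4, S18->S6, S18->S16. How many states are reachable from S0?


BFS from S0:
  layer 0: {S0}
Reachable set: {S0}
Count = 1

1


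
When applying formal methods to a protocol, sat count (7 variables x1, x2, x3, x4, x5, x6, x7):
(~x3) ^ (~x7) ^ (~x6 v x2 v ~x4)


CNF with 3 clauses over 7 vars (128 assignments).
An assignment satisfies CNF iff every clause has >=1 true literal.
Check each row (bits = x1,x2,x3,x4,x5,x6,x7; clause T/F shown):
  row 0 [0000000]: clauses=TTT -> 1
  row 1 [0000001]: clauses=TFT -> 0
  row 2 [0000010]: clauses=TTT -> 1
  row 3 [0000011]: clauses=TFT -> 0
  row 4 [0000100]: clauses=TTT -> 1
  (every remaining row is evaluated the same way; all 128 results are listed next)
Full result column, 8 rows per line (x1,x2,x3,x4 fixed per line; x5,x6,x7 runs 000..111 left to right):
  rows 0-7 [x1,x2,x3,x4=0000]: 10101010  (ones: 4)
  rows 8-15 [x1,x2,x3,x4=0001]: 10001000  (ones: 2)
  rows 16-23 [x1,x2,x3,x4=0010]: 00000000  (ones: 0)
  rows 24-31 [x1,x2,x3,x4=0011]: 00000000  (ones: 0)
  rows 32-39 [x1,x2,x3,x4=0100]: 10101010  (ones: 4)
  rows 40-47 [x1,x2,x3,x4=0101]: 10101010  (ones: 4)
  rows 48-55 [x1,x2,x3,x4=0110]: 00000000  (ones: 0)
  rows 56-63 [x1,x2,x3,x4=0111]: 00000000  (ones: 0)
  rows 64-71 [x1,x2,x3,x4=1000]: 10101010  (ones: 4)
  rows 72-79 [x1,x2,x3,x4=1001]: 10001000  (ones: 2)
  rows 80-87 [x1,x2,x3,x4=1010]: 00000000  (ones: 0)
  rows 88-95 [x1,x2,x3,x4=1011]: 00000000  (ones: 0)
  rows 96-103 [x1,x2,x3,x4=1100]: 10101010  (ones: 4)
  rows 104-111 [x1,x2,x3,x4=1101]: 10101010  (ones: 4)
  rows 112-119 [x1,x2,x3,x4=1110]: 00000000  (ones: 0)
  rows 120-127 [x1,x2,x3,x4=1111]: 00000000  (ones: 0)
Satisfying assignments = 4+2+0+0+4+4+0+0+4+2+0+0+4+4+0+0 = 28

28


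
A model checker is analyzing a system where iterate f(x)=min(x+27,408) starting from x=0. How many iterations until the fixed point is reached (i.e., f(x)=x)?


Step 1: x=0, cap=408, increment=27
Step 2: x grows by 27 each step until capped at 408; fixed point is x=408
Step 3: iterations = ceil(408/27) = 16

16


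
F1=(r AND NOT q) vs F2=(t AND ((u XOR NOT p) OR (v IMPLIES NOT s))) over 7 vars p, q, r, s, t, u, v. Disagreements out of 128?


F1 = (r AND NOT q)
F2 = (t AND ((u XOR NOT p) OR (v IMPLIES NOT s)))
Evaluate both on each of 128 rows (bits = p,q,r,s,t,u,v):
  row 0 [0000000]: F1=0 F2=0 -> 0
  row 1 [0000001]: F1=0 F2=0 -> 0
  row 2 [0000010]: F1=0 F2=0 -> 0
  row 3 [0000011]: F1=0 F2=0 -> 0
  row 4 [0000100]: F1=0 F2=1 (differ) -> 1
  (every remaining row is evaluated the same way; all 128 results are listed next)
Full result column, 8 rows per line (p,q,r,s fixed per line; t,u,v runs 000..111 left to right):
  rows 0-7 [p,q,r,s=0000]: 00001111  (ones: 4)
  rows 8-15 [p,q,r,s=0001]: 00001110  (ones: 3)
  rows 16-23 [p,q,r,s=0010]: 11110000  (ones: 4)
  rows 24-31 [p,q,r,s=0011]: 11110001  (ones: 5)
  rows 32-39 [p,q,r,s=0100]: 00001111  (ones: 4)
  rows 40-47 [p,q,r,s=0101]: 00001110  (ones: 3)
  rows 48-55 [p,q,r,s=0110]: 00001111  (ones: 4)
  rows 56-63 [p,q,r,s=0111]: 00001110  (ones: 3)
  rows 64-71 [p,q,r,s=1000]: 00001111  (ones: 4)
  rows 72-79 [p,q,r,s=1001]: 00001011  (ones: 3)
  rows 80-87 [p,q,r,s=1010]: 11110000  (ones: 4)
  rows 88-95 [p,q,r,s=1011]: 11110100  (ones: 5)
  rows 96-103 [p,q,r,s=1100]: 00001111  (ones: 4)
  rows 104-111 [p,q,r,s=1101]: 00001011  (ones: 3)
  rows 112-119 [p,q,r,s=1110]: 00001111  (ones: 4)
  rows 120-127 [p,q,r,s=1111]: 00001011  (ones: 3)
Disagreements = 4+3+4+5+4+3+4+3+4+3+4+5+4+3+4+3 = 60

60


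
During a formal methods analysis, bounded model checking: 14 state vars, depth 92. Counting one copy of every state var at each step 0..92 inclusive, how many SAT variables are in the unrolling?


BMC unrolls to depth k, creating one copy of each state var for steps 0..k.
Step count = 92 + 1 = 93 (steps 0 through 92)
Vars per step = 14
Total = 14 * 93 = 1302

1302


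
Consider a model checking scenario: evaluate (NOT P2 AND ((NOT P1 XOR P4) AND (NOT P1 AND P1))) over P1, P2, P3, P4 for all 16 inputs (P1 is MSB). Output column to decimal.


Formula: (NOT P2 AND ((NOT P1 XOR P4) AND (NOT P1 AND P1))) over P1, P2, P3, P4 (16 rows)
Evaluate each row (bits = P1,P2,P3,P4, MSB first):
  row 0 [0000]: (NOT 0 AND ((NOT 0 XOR 0) AND (NOT 0 AND 0))) -> 0
  row 1 [0001]: (NOT 0 AND ((NOT 0 XOR 1) AND (NOT 0 AND 0))) -> 0
  row 2 [0010]: (NOT 0 AND ((NOT 0 XOR 0) AND (NOT 0 AND 0))) -> 0
  row 3 [0011]: (NOT 0 AND ((NOT 0 XOR 1) AND (NOT 0 AND 0))) -> 0
  row 4 [0100]: (NOT 1 AND ((NOT 0 XOR 0) AND (NOT 0 AND 0))) -> 0
  row 5 [0101]: (NOT 1 AND ((NOT 0 XOR 1) AND (NOT 0 AND 0))) -> 0
  row 6 [0110]: (NOT 1 AND ((NOT 0 XOR 0) AND (NOT 0 AND 0))) -> 0
  row 7 [0111]: (NOT 1 AND ((NOT 0 XOR 1) AND (NOT 0 AND 0))) -> 0
  row 8 [1000]: (NOT 0 AND ((NOT 1 XOR 0) AND (NOT 1 AND 1))) -> 0
  row 9 [1001]: (NOT 0 AND ((NOT 1 XOR 1) AND (NOT 1 AND 1))) -> 0
  row 10 [1010]: (NOT 0 AND ((NOT 1 XOR 0) AND (NOT 1 AND 1))) -> 0
  row 11 [1011]: (NOT 0 AND ((NOT 1 XOR 1) AND (NOT 1 AND 1))) -> 0
  row 12 [1100]: (NOT 1 AND ((NOT 1 XOR 0) AND (NOT 1 AND 1))) -> 0
  row 13 [1101]: (NOT 1 AND ((NOT 1 XOR 1) AND (NOT 1 AND 1))) -> 0
  row 14 [1110]: (NOT 1 AND ((NOT 1 XOR 0) AND (NOT 1 AND 1))) -> 0
  row 15 [1111]: (NOT 1 AND ((NOT 1 XOR 1) AND (NOT 1 AND 1))) -> 0
Full result column, 4 rows per line (P1,P2 fixed per line; P3,P4 runs 00..11 left to right):
  rows 0-3 [P1,P2=00]: 0000  = hex 0
  rows 4-7 [P1,P2=01]: 0000  = hex 0
  rows 8-11 [P1,P2=10]: 0000  = hex 0
  rows 12-15 [P1,P2=11]: 0000  = hex 0
Output column (row 0 .. row 15) = 0000000000000000
Output column grouped in 4s = 0000 0000 0000 0000 = 0x0000
Convert to decimal digit by digit (value = value*16 + digit):
  0 -> 0
  0*16 + 0 = 0
  0*16 + 0 = 0
  0*16 + 0 = 0
Decimal = 0

0


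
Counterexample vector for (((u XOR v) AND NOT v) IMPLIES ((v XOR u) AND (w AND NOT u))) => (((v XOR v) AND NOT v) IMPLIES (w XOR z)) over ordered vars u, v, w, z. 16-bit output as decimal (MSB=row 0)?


F1 = (((u XOR v) AND NOT v) IMPLIES ((v XOR u) AND (w AND NOT u)))
F2 = (((v XOR v) AND NOT v) IMPLIES (w XOR z))
Counterexample to F1=>F2 is where F1=1 and F2=0.
Evaluate each row (bits = u,v,w,z, MSB first):
  row 0 [0000]: F1=1 F2=1 -> F1&~F2 -> 0
  row 1 [0001]: F1=1 F2=1 -> F1&~F2 -> 0
  row 2 [0010]: F1=1 F2=1 -> F1&~F2 -> 0
  row 3 [0011]: F1=1 F2=1 -> F1&~F2 -> 0
  row 4 [0100]: F1=1 F2=1 -> F1&~F2 -> 0
  row 5 [0101]: F1=1 F2=1 -> F1&~F2 -> 0
  row 6 [0110]: F1=1 F2=1 -> F1&~F2 -> 0
  row 7 [0111]: F1=1 F2=1 -> F1&~F2 -> 0
  row 8 [1000]: F1=0 F2=1 -> F1&~F2 -> 0
  row 9 [1001]: F1=0 F2=1 -> F1&~F2 -> 0
  row 10 [1010]: F1=0 F2=1 -> F1&~F2 -> 0
  row 11 [1011]: F1=0 F2=1 -> F1&~F2 -> 0
  row 12 [1100]: F1=1 F2=1 -> F1&~F2 -> 0
  row 13 [1101]: F1=1 F2=1 -> F1&~F2 -> 0
  row 14 [1110]: F1=1 F2=1 -> F1&~F2 -> 0
  row 15 [1111]: F1=1 F2=1 -> F1&~F2 -> 0
Full result column, 4 rows per line (u,v fixed per line; w,z runs 00..11 left to right):
  rows 0-3 [u,v=00]: 0000  = hex 0
  rows 4-7 [u,v=01]: 0000  = hex 0
  rows 8-11 [u,v=10]: 0000  = hex 0
  rows 12-15 [u,v=11]: 0000  = hex 0
Counterexample vector (row 0 .. row 15) = 0000000000000000
Output column grouped in 4s = 0000 0000 0000 0000 = 0x0000
Convert to decimal digit by digit (value = value*16 + digit):
  0 -> 0
  0*16 + 0 = 0
  0*16 + 0 = 0
  0*16 + 0 = 0
Decimal = 0

0


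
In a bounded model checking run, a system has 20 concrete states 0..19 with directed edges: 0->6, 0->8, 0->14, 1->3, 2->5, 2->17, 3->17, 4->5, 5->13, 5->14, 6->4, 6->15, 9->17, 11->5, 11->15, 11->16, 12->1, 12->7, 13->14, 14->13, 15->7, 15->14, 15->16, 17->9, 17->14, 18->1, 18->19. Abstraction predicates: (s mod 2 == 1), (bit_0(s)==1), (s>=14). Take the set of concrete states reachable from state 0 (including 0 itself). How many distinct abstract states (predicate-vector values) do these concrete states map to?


BFS from 0:
Concrete reachable: {0, 4, 5, 6, 7, 8, 13, 14, 15, 16}
Abstract via predicates (s mod 2 == 1), (bit_0(s)==1), (s>=14):
  (0,0,0) <- {0, 4, 6, 8}
  (0,0,1) <- {14, 16}
  (1,1,0) <- {5, 7, 13}
  (1,1,1) <- {15}
Distinct abstract states = 4

4


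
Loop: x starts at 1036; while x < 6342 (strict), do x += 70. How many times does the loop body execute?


Step 1: x goes from 1036 toward 6342 by 70; the body runs while x<6342, so iterations = ceil((bound-start)/step)
Step 2: Distance=5306
Step 3: ceil(5306/70)=76

76


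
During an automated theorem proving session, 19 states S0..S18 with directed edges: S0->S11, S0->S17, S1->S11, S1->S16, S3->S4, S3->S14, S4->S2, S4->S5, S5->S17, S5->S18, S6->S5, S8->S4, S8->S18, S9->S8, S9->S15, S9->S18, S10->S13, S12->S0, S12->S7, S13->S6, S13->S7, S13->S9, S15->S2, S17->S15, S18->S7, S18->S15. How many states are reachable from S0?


BFS from S0:
  layer 0: {S0}
  layer 1: {S11, S17}
  layer 2: {S15}
  layer 3: {S2}
Reachable set: {S0, S2, S11, S15, S17}
Count = 5

5


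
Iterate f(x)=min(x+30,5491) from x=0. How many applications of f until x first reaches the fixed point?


Step 1: x=0, cap=5491, increment=30
Step 2: x grows by 30 each step until capped at 5491; fixed point is x=5491
Step 3: iterations = ceil(5491/30) = 184

184


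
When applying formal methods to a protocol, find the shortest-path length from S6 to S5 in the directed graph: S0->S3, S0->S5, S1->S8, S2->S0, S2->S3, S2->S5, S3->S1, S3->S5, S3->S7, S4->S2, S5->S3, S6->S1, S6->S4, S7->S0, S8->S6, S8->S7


BFS layer-by-layer from S6:
  dist 0: {S6}
  dist 1: {S1, S4}
  dist 2: {S2, S8}
  dist 3: {S0, S3, S5, S7}
  -> S5 reached at distance 3
Shortest path length = 3

3


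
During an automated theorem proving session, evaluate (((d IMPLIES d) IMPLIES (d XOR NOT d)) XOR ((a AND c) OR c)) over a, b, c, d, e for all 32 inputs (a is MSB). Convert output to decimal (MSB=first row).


Formula: (((d IMPLIES d) IMPLIES (d XOR NOT d)) XOR ((a AND c) OR c)) over a, b, c, d, e (32 rows)
Evaluate each row (bits = a,b,c,d,e, MSB first):
  row 0 [00000]: (((0 IMPLIES 0) IMPLIES (0 XOR NOT 0)) XOR ((0 AND 0) OR 0)) -> 1
  row 1 [00001]: (((0 IMPLIES 0) IMPLIES (0 XOR NOT 0)) XOR ((0 AND 0) OR 0)) -> 1
  row 2 [00010]: (((1 IMPLIES 1) IMPLIES (1 XOR NOT 1)) XOR ((0 AND 0) OR 0)) -> 1
  row 3 [00011]: (((1 IMPLIES 1) IMPLIES (1 XOR NOT 1)) XOR ((0 AND 0) OR 0)) -> 1
  row 4 [00100]: (((0 IMPLIES 0) IMPLIES (0 XOR NOT 0)) XOR ((0 AND 1) OR 1)) -> 0
  row 5 [00101]: (((0 IMPLIES 0) IMPLIES (0 XOR NOT 0)) XOR ((0 AND 1) OR 1)) -> 0
  row 6 [00110]: (((1 IMPLIES 1) IMPLIES (1 XOR NOT 1)) XOR ((0 AND 1) OR 1)) -> 0
  row 7 [00111]: (((1 IMPLIES 1) IMPLIES (1 XOR NOT 1)) XOR ((0 AND 1) OR 1)) -> 0
  row 8 [01000]: (((0 IMPLIES 0) IMPLIES (0 XOR NOT 0)) XOR ((0 AND 0) OR 0)) -> 1
  row 9 [01001]: (((0 IMPLIES 0) IMPLIES (0 XOR NOT 0)) XOR ((0 AND 0) OR 0)) -> 1
  row 10 [01010]: (((1 IMPLIES 1) IMPLIES (1 XOR NOT 1)) XOR ((0 AND 0) OR 0)) -> 1
  row 11 [01011]: (((1 IMPLIES 1) IMPLIES (1 XOR NOT 1)) XOR ((0 AND 0) OR 0)) -> 1
  row 12 [01100]: (((0 IMPLIES 0) IMPLIES (0 XOR NOT 0)) XOR ((0 AND 1) OR 1)) -> 0
  row 13 [01101]: (((0 IMPLIES 0) IMPLIES (0 XOR NOT 0)) XOR ((0 AND 1) OR 1)) -> 0
  row 14 [01110]: (((1 IMPLIES 1) IMPLIES (1 XOR NOT 1)) XOR ((0 AND 1) OR 1)) -> 0
  row 15 [01111]: (((1 IMPLIES 1) IMPLIES (1 XOR NOT 1)) XOR ((0 AND 1) OR 1)) -> 0
  row 16 [10000]: (((0 IMPLIES 0) IMPLIES (0 XOR NOT 0)) XOR ((1 AND 0) OR 0)) -> 1
  row 17 [10001]: (((0 IMPLIES 0) IMPLIES (0 XOR NOT 0)) XOR ((1 AND 0) OR 0)) -> 1
  row 18 [10010]: (((1 IMPLIES 1) IMPLIES (1 XOR NOT 1)) XOR ((1 AND 0) OR 0)) -> 1
  row 19 [10011]: (((1 IMPLIES 1) IMPLIES (1 XOR NOT 1)) XOR ((1 AND 0) OR 0)) -> 1
  row 20 [10100]: (((0 IMPLIES 0) IMPLIES (0 XOR NOT 0)) XOR ((1 AND 1) OR 1)) -> 0
  row 21 [10101]: (((0 IMPLIES 0) IMPLIES (0 XOR NOT 0)) XOR ((1 AND 1) OR 1)) -> 0
  row 22 [10110]: (((1 IMPLIES 1) IMPLIES (1 XOR NOT 1)) XOR ((1 AND 1) OR 1)) -> 0
  row 23 [10111]: (((1 IMPLIES 1) IMPLIES (1 XOR NOT 1)) XOR ((1 AND 1) OR 1)) -> 0
  row 24 [11000]: (((0 IMPLIES 0) IMPLIES (0 XOR NOT 0)) XOR ((1 AND 0) OR 0)) -> 1
  row 25 [11001]: (((0 IMPLIES 0) IMPLIES (0 XOR NOT 0)) XOR ((1 AND 0) OR 0)) -> 1
  row 26 [11010]: (((1 IMPLIES 1) IMPLIES (1 XOR NOT 1)) XOR ((1 AND 0) OR 0)) -> 1
  row 27 [11011]: (((1 IMPLIES 1) IMPLIES (1 XOR NOT 1)) XOR ((1 AND 0) OR 0)) -> 1
  row 28 [11100]: (((0 IMPLIES 0) IMPLIES (0 XOR NOT 0)) XOR ((1 AND 1) OR 1)) -> 0
  row 29 [11101]: (((0 IMPLIES 0) IMPLIES (0 XOR NOT 0)) XOR ((1 AND 1) OR 1)) -> 0
  row 30 [11110]: (((1 IMPLIES 1) IMPLIES (1 XOR NOT 1)) XOR ((1 AND 1) OR 1)) -> 0
  row 31 [11111]: (((1 IMPLIES 1) IMPLIES (1 XOR NOT 1)) XOR ((1 AND 1) OR 1)) -> 0
Full result column, 4 rows per line (a,b,c fixed per line; d,e runs 00..11 left to right):
  rows 0-3 [a,b,c=000]: 1111  = hex F
  rows 4-7 [a,b,c=001]: 0000  = hex 0
  rows 8-11 [a,b,c=010]: 1111  = hex F
  rows 12-15 [a,b,c=011]: 0000  = hex 0
  rows 16-19 [a,b,c=100]: 1111  = hex F
  rows 20-23 [a,b,c=101]: 0000  = hex 0
  rows 24-27 [a,b,c=110]: 1111  = hex F
  rows 28-31 [a,b,c=111]: 0000  = hex 0
Output column (row 0 .. row 31) = 11110000111100001111000011110000
Output column grouped in 4s = 1111 0000 1111 0000 1111 0000 1111 0000 = 0xF0F0F0F0
Convert to decimal digit by digit (value = value*16 + digit):
  F -> 15
  15*16 + 0 = 240
  240*16 + 15 (F) = 3855
  3855*16 + 0 = 61680
  61680*16 + 15 (F) = 986895
  986895*16 + 0 = 15790320
  15790320*16 + 15 (F) = 252645135
  252645135*16 + 0 = 4042322160
Decimal = 4042322160

4042322160


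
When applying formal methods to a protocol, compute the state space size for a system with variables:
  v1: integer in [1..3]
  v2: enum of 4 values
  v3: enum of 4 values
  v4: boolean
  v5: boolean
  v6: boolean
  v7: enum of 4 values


State space = product of domain sizes of all variables.
Domain sizes:
  v1 (integer in [1..3]): 3
  v2 (enum of 4 values): 4
  v3 (enum of 4 values): 4
  v4 (boolean): 2
  v5 (boolean): 2
  v6 (boolean): 2
  v7 (enum of 4 values): 4
Product = 3 * 4 * 4 * 2 * 2 * 2 * 4 = 1536

1536


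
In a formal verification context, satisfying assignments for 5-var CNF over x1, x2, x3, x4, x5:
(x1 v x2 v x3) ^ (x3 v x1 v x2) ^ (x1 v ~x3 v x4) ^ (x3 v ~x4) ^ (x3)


CNF with 5 clauses over 5 vars (32 assignments).
An assignment satisfies CNF iff every clause has >=1 true literal.
Check each row (bits = x1,x2,x3,x4,x5; clause T/F shown):
  row 0 [00000]: clauses=FFTTF -> 0
  row 1 [00001]: clauses=FFTTF -> 0
  row 2 [00010]: clauses=FFTFF -> 0
  row 3 [00011]: clauses=FFTFF -> 0
  row 4 [00100]: clauses=TTFTT -> 0
  row 5 [00101]: clauses=TTFTT -> 0
  row 6 [00110]: clauses=TTTTT -> 1
  row 7 [00111]: clauses=TTTTT -> 1
  row 8 [01000]: clauses=TTTTF -> 0
  row 9 [01001]: clauses=TTTTF -> 0
  row 10 [01010]: clauses=TTTFF -> 0
  row 11 [01011]: clauses=TTTFF -> 0
  row 12 [01100]: clauses=TTFTT -> 0
  row 13 [01101]: clauses=TTFTT -> 0
  row 14 [01110]: clauses=TTTTT -> 1
  row 15 [01111]: clauses=TTTTT -> 1
  row 16 [10000]: clauses=TTTTF -> 0
  row 17 [10001]: clauses=TTTTF -> 0
  row 18 [10010]: clauses=TTTFF -> 0
  row 19 [10011]: clauses=TTTFF -> 0
  row 20 [10100]: clauses=TTTTT -> 1
  row 21 [10101]: clauses=TTTTT -> 1
  row 22 [10110]: clauses=TTTTT -> 1
  row 23 [10111]: clauses=TTTTT -> 1
  row 24 [11000]: clauses=TTTTF -> 0
  row 25 [11001]: clauses=TTTTF -> 0
  row 26 [11010]: clauses=TTTFF -> 0
  row 27 [11011]: clauses=TTTFF -> 0
  row 28 [11100]: clauses=TTTTT -> 1
  row 29 [11101]: clauses=TTTTT -> 1
  row 30 [11110]: clauses=TTTTT -> 1
  row 31 [11111]: clauses=TTTTT -> 1
Full result column, 8 rows per line (x1,x2 fixed per line; x3,x4,x5 runs 000..111 left to right):
  rows 0-7 [x1,x2=00]: 00000011  (ones: 2)
  rows 8-15 [x1,x2=01]: 00000011  (ones: 2)
  rows 16-23 [x1,x2=10]: 00001111  (ones: 4)
  rows 24-31 [x1,x2=11]: 00001111  (ones: 4)
Satisfying assignments = 2+2+4+4 = 12

12


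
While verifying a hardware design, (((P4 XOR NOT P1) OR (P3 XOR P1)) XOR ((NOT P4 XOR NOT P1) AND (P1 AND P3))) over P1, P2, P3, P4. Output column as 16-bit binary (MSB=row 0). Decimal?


Formula: (((P4 XOR NOT P1) OR (P3 XOR P1)) XOR ((NOT P4 XOR NOT P1) AND (P1 AND P3))) over P1, P2, P3, P4 (16 rows)
Evaluate each row (bits = P1,P2,P3,P4, MSB first):
  row 0 [0000]: (((0 XOR NOT 0) OR (0 XOR 0)) XOR ((NOT 0 XOR NOT 0) AND (0 AND 0))) -> 1
  row 1 [0001]: (((1 XOR NOT 0) OR (0 XOR 0)) XOR ((NOT 1 XOR NOT 0) AND (0 AND 0))) -> 0
  row 2 [0010]: (((0 XOR NOT 0) OR (1 XOR 0)) XOR ((NOT 0 XOR NOT 0) AND (0 AND 1))) -> 1
  row 3 [0011]: (((1 XOR NOT 0) OR (1 XOR 0)) XOR ((NOT 1 XOR NOT 0) AND (0 AND 1))) -> 1
  row 4 [0100]: (((0 XOR NOT 0) OR (0 XOR 0)) XOR ((NOT 0 XOR NOT 0) AND (0 AND 0))) -> 1
  row 5 [0101]: (((1 XOR NOT 0) OR (0 XOR 0)) XOR ((NOT 1 XOR NOT 0) AND (0 AND 0))) -> 0
  row 6 [0110]: (((0 XOR NOT 0) OR (1 XOR 0)) XOR ((NOT 0 XOR NOT 0) AND (0 AND 1))) -> 1
  row 7 [0111]: (((1 XOR NOT 0) OR (1 XOR 0)) XOR ((NOT 1 XOR NOT 0) AND (0 AND 1))) -> 1
  row 8 [1000]: (((0 XOR NOT 1) OR (0 XOR 1)) XOR ((NOT 0 XOR NOT 1) AND (1 AND 0))) -> 1
  row 9 [1001]: (((1 XOR NOT 1) OR (0 XOR 1)) XOR ((NOT 1 XOR NOT 1) AND (1 AND 0))) -> 1
  row 10 [1010]: (((0 XOR NOT 1) OR (1 XOR 1)) XOR ((NOT 0 XOR NOT 1) AND (1 AND 1))) -> 1
  row 11 [1011]: (((1 XOR NOT 1) OR (1 XOR 1)) XOR ((NOT 1 XOR NOT 1) AND (1 AND 1))) -> 1
  row 12 [1100]: (((0 XOR NOT 1) OR (0 XOR 1)) XOR ((NOT 0 XOR NOT 1) AND (1 AND 0))) -> 1
  row 13 [1101]: (((1 XOR NOT 1) OR (0 XOR 1)) XOR ((NOT 1 XOR NOT 1) AND (1 AND 0))) -> 1
  row 14 [1110]: (((0 XOR NOT 1) OR (1 XOR 1)) XOR ((NOT 0 XOR NOT 1) AND (1 AND 1))) -> 1
  row 15 [1111]: (((1 XOR NOT 1) OR (1 XOR 1)) XOR ((NOT 1 XOR NOT 1) AND (1 AND 1))) -> 1
Full result column, 4 rows per line (P1,P2 fixed per line; P3,P4 runs 00..11 left to right):
  rows 0-3 [P1,P2=00]: 1011  = hex B
  rows 4-7 [P1,P2=01]: 1011  = hex B
  rows 8-11 [P1,P2=10]: 1111  = hex F
  rows 12-15 [P1,P2=11]: 1111  = hex F
Output column (row 0 .. row 15) = 1011101111111111
Output column grouped in 4s = 1011 1011 1111 1111 = 0xBBFF
Convert to decimal digit by digit (value = value*16 + digit):
  B -> 11
  11*16 + 11 (B) = 187
  187*16 + 15 (F) = 3007
  3007*16 + 15 (F) = 48127
Decimal = 48127

48127


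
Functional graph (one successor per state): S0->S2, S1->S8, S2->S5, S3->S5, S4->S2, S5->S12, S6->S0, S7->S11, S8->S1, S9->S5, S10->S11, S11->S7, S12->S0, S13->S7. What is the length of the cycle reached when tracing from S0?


Trace from S0 until a state repeats:
  S0 -> S2 -> S5 -> S12 -> S0
S0 first seen at step 0, revisited at step 4.
Cycle length = 4 - 0 = 4

4


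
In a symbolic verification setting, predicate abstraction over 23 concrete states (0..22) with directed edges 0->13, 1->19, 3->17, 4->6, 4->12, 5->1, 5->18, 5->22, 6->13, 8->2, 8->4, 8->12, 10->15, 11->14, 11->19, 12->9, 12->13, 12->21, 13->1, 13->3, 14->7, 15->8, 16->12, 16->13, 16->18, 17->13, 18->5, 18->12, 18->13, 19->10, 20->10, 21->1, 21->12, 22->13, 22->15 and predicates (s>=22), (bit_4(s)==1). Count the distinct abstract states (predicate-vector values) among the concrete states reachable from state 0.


BFS from 0:
Concrete reachable: {0, 1, 2, 3, 4, 6, 8, 9, 10, 12, 13, 15, 17, 19, 21}
Abstract via predicates (s>=22), (bit_4(s)==1):
  (0,0) <- {0, 1, 2, 3, 4, 6, 8, 9, 10, 12, 13, 15}
  (0,1) <- {17, 19, 21}
Distinct abstract states = 2

2


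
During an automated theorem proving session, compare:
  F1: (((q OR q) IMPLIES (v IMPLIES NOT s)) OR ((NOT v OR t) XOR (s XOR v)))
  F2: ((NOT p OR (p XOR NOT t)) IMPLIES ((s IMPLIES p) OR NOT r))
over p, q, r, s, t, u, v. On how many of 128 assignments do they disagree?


F1 = (((q OR q) IMPLIES (v IMPLIES NOT s)) OR ((NOT v OR t) XOR (s XOR v)))
F2 = ((NOT p OR (p XOR NOT t)) IMPLIES ((s IMPLIES p) OR NOT r))
Evaluate both on each of 128 rows (bits = p,q,r,s,t,u,v):
  row 0 [0000000]: F1=1 F2=1 -> 0
  row 1 [0000001]: F1=1 F2=1 -> 0
  row 2 [0000010]: F1=1 F2=1 -> 0
  row 3 [0000011]: F1=1 F2=1 -> 0
  row 4 [0000100]: F1=1 F2=1 -> 0
  (every remaining row is evaluated the same way; all 128 results are listed next)
Full result column, 8 rows per line (p,q,r,s fixed per line; t,u,v runs 000..111 left to right):
  rows 0-7 [p,q,r,s=0000]: 00000000  (ones: 0)
  rows 8-15 [p,q,r,s=0001]: 00000000  (ones: 0)
  rows 16-23 [p,q,r,s=0010]: 00000000  (ones: 0)
  rows 24-31 [p,q,r,s=0011]: 11111111  (ones: 8)
  rows 32-39 [p,q,r,s=0100]: 00000000  (ones: 0)
  rows 40-47 [p,q,r,s=0101]: 01010000  (ones: 2)
  rows 48-55 [p,q,r,s=0110]: 00000000  (ones: 0)
  rows 56-63 [p,q,r,s=0111]: 10101111  (ones: 6)
  rows 64-71 [p,q,r,s=1000]: 00000000  (ones: 0)
  rows 72-79 [p,q,r,s=1001]: 00000000  (ones: 0)
  rows 80-87 [p,q,r,s=1010]: 00000000  (ones: 0)
  rows 88-95 [p,q,r,s=1011]: 00000000  (ones: 0)
  rows 96-103 [p,q,r,s=1100]: 00000000  (ones: 0)
  rows 104-111 [p,q,r,s=1101]: 01010000  (ones: 2)
  rows 112-119 [p,q,r,s=1110]: 00000000  (ones: 0)
  rows 120-127 [p,q,r,s=1111]: 01010000  (ones: 2)
Disagreements = 0+0+0+8+0+2+0+6+0+0+0+0+0+2+0+2 = 20

20


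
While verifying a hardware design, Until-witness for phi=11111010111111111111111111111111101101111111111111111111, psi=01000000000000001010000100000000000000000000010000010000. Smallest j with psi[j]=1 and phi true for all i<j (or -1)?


(phi U psi) at 0: need smallest j with psi[j]=1 and phi[i]=1 for all i in [0,j).
Scan from step 0:
  step 0: phi=1, psi=0 -> continue
  step 1: psi=1 and phi held for [0,1) -> witness found
Witness step = 1

1


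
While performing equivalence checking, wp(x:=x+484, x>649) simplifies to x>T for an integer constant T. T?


Formula: wp(x:=E, P) = P[E/x] (substitute E for x in postcondition)
Step 1: Postcondition: x>649
Step 2: Substitute x+484 for x: x+484>649
Step 3: Solve for x: x > 649-484 = 165

165


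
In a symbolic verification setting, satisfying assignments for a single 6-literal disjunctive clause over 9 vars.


Step 1: Total=2^9=512
Step 2: Unsat when all 6 false: 2^3=8
Step 3: Sat=512-8=504

504


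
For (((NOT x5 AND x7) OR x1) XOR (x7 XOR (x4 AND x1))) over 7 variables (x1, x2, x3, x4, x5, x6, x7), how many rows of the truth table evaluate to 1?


Formula: (((NOT x5 AND x7) OR x1) XOR (x7 XOR (x4 AND x1))) over 7 vars (128 rows)
Evaluate each row (x1, x2, x3, x4, x5, x6, x7 as bits, MSB first):
  row 0 [0000000]: (((NOT 0 AND 0) OR 0) XOR (0 XOR (0 AND 0))) -> 0
  row 1 [0000001]: (((NOT 0 AND 1) OR 0) XOR (1 XOR (0 AND 0))) -> 0
  row 2 [0000010]: (((NOT 0 AND 0) OR 0) XOR (0 XOR (0 AND 0))) -> 0
  row 3 [0000011]: (((NOT 0 AND 1) OR 0) XOR (1 XOR (0 AND 0))) -> 0
  row 4 [0000100]: (((NOT 1 AND 0) OR 0) XOR (0 XOR (0 AND 0))) -> 0
  (every remaining row is evaluated the same way; all 128 results are listed next)
Full result column, 8 rows per line (x1,x2,x3,x4 fixed per line; x5,x6,x7 runs 000..111 left to right):
  rows 0-7 [x1,x2,x3,x4=0000]: 00000101  (ones: 2)
  rows 8-15 [x1,x2,x3,x4=0001]: 00000101  (ones: 2)
  rows 16-23 [x1,x2,x3,x4=0010]: 00000101  (ones: 2)
  rows 24-31 [x1,x2,x3,x4=0011]: 00000101  (ones: 2)
  rows 32-39 [x1,x2,x3,x4=0100]: 00000101  (ones: 2)
  rows 40-47 [x1,x2,x3,x4=0101]: 00000101  (ones: 2)
  rows 48-55 [x1,x2,x3,x4=0110]: 00000101  (ones: 2)
  rows 56-63 [x1,x2,x3,x4=0111]: 00000101  (ones: 2)
  rows 64-71 [x1,x2,x3,x4=1000]: 10101010  (ones: 4)
  rows 72-79 [x1,x2,x3,x4=1001]: 01010101  (ones: 4)
  rows 80-87 [x1,x2,x3,x4=1010]: 10101010  (ones: 4)
  rows 88-95 [x1,x2,x3,x4=1011]: 01010101  (ones: 4)
  rows 96-103 [x1,x2,x3,x4=1100]: 10101010  (ones: 4)
  rows 104-111 [x1,x2,x3,x4=1101]: 01010101  (ones: 4)
  rows 112-119 [x1,x2,x3,x4=1110]: 10101010  (ones: 4)
  rows 120-127 [x1,x2,x3,x4=1111]: 01010101  (ones: 4)
Count of 1-rows = 2+2+2+2+2+2+2+2+4+4+4+4+4+4+4+4 = 48

48


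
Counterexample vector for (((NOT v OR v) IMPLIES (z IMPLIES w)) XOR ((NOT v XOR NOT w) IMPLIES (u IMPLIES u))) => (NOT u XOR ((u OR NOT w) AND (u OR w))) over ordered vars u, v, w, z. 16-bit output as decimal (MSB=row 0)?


F1 = (((NOT v OR v) IMPLIES (z IMPLIES w)) XOR ((NOT v XOR NOT w) IMPLIES (u IMPLIES u)))
F2 = (NOT u XOR ((u OR NOT w) AND (u OR w)))
Counterexample to F1=>F2 is where F1=1 and F2=0.
Evaluate each row (bits = u,v,w,z, MSB first):
  row 0 [0000]: F1=0 F2=1 -> F1&~F2 -> 0
  row 1 [0001]: F1=1 F2=1 -> F1&~F2 -> 0
  row 2 [0010]: F1=0 F2=1 -> F1&~F2 -> 0
  row 3 [0011]: F1=0 F2=1 -> F1&~F2 -> 0
  row 4 [0100]: F1=0 F2=1 -> F1&~F2 -> 0
  row 5 [0101]: F1=1 F2=1 -> F1&~F2 -> 0
  row 6 [0110]: F1=0 F2=1 -> F1&~F2 -> 0
  row 7 [0111]: F1=0 F2=1 -> F1&~F2 -> 0
  row 8 [1000]: F1=0 F2=1 -> F1&~F2 -> 0
  row 9 [1001]: F1=1 F2=1 -> F1&~F2 -> 0
  row 10 [1010]: F1=0 F2=1 -> F1&~F2 -> 0
  row 11 [1011]: F1=0 F2=1 -> F1&~F2 -> 0
  row 12 [1100]: F1=0 F2=1 -> F1&~F2 -> 0
  row 13 [1101]: F1=1 F2=1 -> F1&~F2 -> 0
  row 14 [1110]: F1=0 F2=1 -> F1&~F2 -> 0
  row 15 [1111]: F1=0 F2=1 -> F1&~F2 -> 0
Full result column, 4 rows per line (u,v fixed per line; w,z runs 00..11 left to right):
  rows 0-3 [u,v=00]: 0000  = hex 0
  rows 4-7 [u,v=01]: 0000  = hex 0
  rows 8-11 [u,v=10]: 0000  = hex 0
  rows 12-15 [u,v=11]: 0000  = hex 0
Counterexample vector (row 0 .. row 15) = 0000000000000000
Output column grouped in 4s = 0000 0000 0000 0000 = 0x0000
Convert to decimal digit by digit (value = value*16 + digit):
  0 -> 0
  0*16 + 0 = 0
  0*16 + 0 = 0
  0*16 + 0 = 0
Decimal = 0

0


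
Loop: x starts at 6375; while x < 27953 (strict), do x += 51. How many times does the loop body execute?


Step 1: x goes from 6375 toward 27953 by 51; the body runs while x<27953, so iterations = ceil((bound-start)/step)
Step 2: Distance=21578
Step 3: ceil(21578/51)=424

424


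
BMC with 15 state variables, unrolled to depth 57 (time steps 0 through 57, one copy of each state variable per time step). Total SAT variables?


BMC unrolls to depth k, creating one copy of each state var for steps 0..k.
Step count = 57 + 1 = 58 (steps 0 through 57)
Vars per step = 15
Total = 15 * 58 = 870

870


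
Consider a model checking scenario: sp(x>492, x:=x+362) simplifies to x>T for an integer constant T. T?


Formula: sp(P, x:=E) = exists old_x. (x = E[old_x/x]) AND P[old_x/x] (old_x is the value of x before the assignment; eliminate old_x by solving x = E[old_x/x] for old_x)
Step 1: Precondition P: x>492, i.e. old_x > 492
Step 2: Assignment gives x = old_x + 362, so old_x = x - 362
Step 3: Substitute into P: x - 362 > 492
Step 4: Simplify: x > 492+362 = 854

854


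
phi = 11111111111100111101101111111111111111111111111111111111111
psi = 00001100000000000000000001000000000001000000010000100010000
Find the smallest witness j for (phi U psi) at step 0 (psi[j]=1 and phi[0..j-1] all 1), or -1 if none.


(phi U psi) at 0: need smallest j with psi[j]=1 and phi[i]=1 for all i in [0,j).
Scan from step 0:
  step 0: phi=1, psi=0 -> continue
  step 1: phi=1, psi=0 -> continue
  step 2: phi=1, psi=0 -> continue
  step 3: phi=1, psi=0 -> continue
  step 4: psi=1 and phi held for [0,4) -> witness found
Witness step = 4

4


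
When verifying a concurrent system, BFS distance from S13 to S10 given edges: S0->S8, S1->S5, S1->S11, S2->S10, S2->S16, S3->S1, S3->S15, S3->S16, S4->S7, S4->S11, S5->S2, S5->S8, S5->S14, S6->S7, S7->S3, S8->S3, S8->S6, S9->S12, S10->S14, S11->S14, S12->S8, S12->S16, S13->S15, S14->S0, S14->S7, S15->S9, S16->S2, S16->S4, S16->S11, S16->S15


BFS layer-by-layer from S13:
  dist 0: {S13}
  dist 1: {S15}
  dist 2: {S9}
  dist 3: {S12}
  dist 4: {S8, S16}
  dist 5: {S2, S3, S4, S6, S11}
  dist 6: {S1, S7, S10, S14}
  -> S10 reached at distance 6
Shortest path length = 6

6


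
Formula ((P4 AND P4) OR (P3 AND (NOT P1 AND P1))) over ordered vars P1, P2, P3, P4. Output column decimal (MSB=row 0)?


Formula: ((P4 AND P4) OR (P3 AND (NOT P1 AND P1))) over P1, P2, P3, P4 (16 rows)
Evaluate each row (bits = P1,P2,P3,P4, MSB first):
  row 0 [0000]: ((0 AND 0) OR (0 AND (NOT 0 AND 0))) -> 0
  row 1 [0001]: ((1 AND 1) OR (0 AND (NOT 0 AND 0))) -> 1
  row 2 [0010]: ((0 AND 0) OR (1 AND (NOT 0 AND 0))) -> 0
  row 3 [0011]: ((1 AND 1) OR (1 AND (NOT 0 AND 0))) -> 1
  row 4 [0100]: ((0 AND 0) OR (0 AND (NOT 0 AND 0))) -> 0
  row 5 [0101]: ((1 AND 1) OR (0 AND (NOT 0 AND 0))) -> 1
  row 6 [0110]: ((0 AND 0) OR (1 AND (NOT 0 AND 0))) -> 0
  row 7 [0111]: ((1 AND 1) OR (1 AND (NOT 0 AND 0))) -> 1
  row 8 [1000]: ((0 AND 0) OR (0 AND (NOT 1 AND 1))) -> 0
  row 9 [1001]: ((1 AND 1) OR (0 AND (NOT 1 AND 1))) -> 1
  row 10 [1010]: ((0 AND 0) OR (1 AND (NOT 1 AND 1))) -> 0
  row 11 [1011]: ((1 AND 1) OR (1 AND (NOT 1 AND 1))) -> 1
  row 12 [1100]: ((0 AND 0) OR (0 AND (NOT 1 AND 1))) -> 0
  row 13 [1101]: ((1 AND 1) OR (0 AND (NOT 1 AND 1))) -> 1
  row 14 [1110]: ((0 AND 0) OR (1 AND (NOT 1 AND 1))) -> 0
  row 15 [1111]: ((1 AND 1) OR (1 AND (NOT 1 AND 1))) -> 1
Full result column, 4 rows per line (P1,P2 fixed per line; P3,P4 runs 00..11 left to right):
  rows 0-3 [P1,P2=00]: 0101  = hex 5
  rows 4-7 [P1,P2=01]: 0101  = hex 5
  rows 8-11 [P1,P2=10]: 0101  = hex 5
  rows 12-15 [P1,P2=11]: 0101  = hex 5
Output column (row 0 .. row 15) = 0101010101010101
Output column grouped in 4s = 0101 0101 0101 0101 = 0x5555
Convert to decimal digit by digit (value = value*16 + digit):
  5 -> 5
  5*16 + 5 = 85
  85*16 + 5 = 1365
  1365*16 + 5 = 21845
Decimal = 21845

21845


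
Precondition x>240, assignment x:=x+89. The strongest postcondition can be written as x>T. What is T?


Formula: sp(P, x:=E) = exists old_x. (x = E[old_x/x]) AND P[old_x/x] (old_x is the value of x before the assignment; eliminate old_x by solving x = E[old_x/x] for old_x)
Step 1: Precondition P: x>240, i.e. old_x > 240
Step 2: Assignment gives x = old_x + 89, so old_x = x - 89
Step 3: Substitute into P: x - 89 > 240
Step 4: Simplify: x > 240+89 = 329

329


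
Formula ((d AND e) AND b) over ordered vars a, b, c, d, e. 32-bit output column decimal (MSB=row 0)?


Formula: ((d AND e) AND b) over a, b, c, d, e (32 rows)
Evaluate each row (bits = a,b,c,d,e, MSB first):
  row 0 [00000]: ((0 AND 0) AND 0) -> 0
  row 1 [00001]: ((0 AND 1) AND 0) -> 0
  row 2 [00010]: ((1 AND 0) AND 0) -> 0
  row 3 [00011]: ((1 AND 1) AND 0) -> 0
  row 4 [00100]: ((0 AND 0) AND 0) -> 0
  row 5 [00101]: ((0 AND 1) AND 0) -> 0
  row 6 [00110]: ((1 AND 0) AND 0) -> 0
  row 7 [00111]: ((1 AND 1) AND 0) -> 0
  row 8 [01000]: ((0 AND 0) AND 1) -> 0
  row 9 [01001]: ((0 AND 1) AND 1) -> 0
  row 10 [01010]: ((1 AND 0) AND 1) -> 0
  row 11 [01011]: ((1 AND 1) AND 1) -> 1
  row 12 [01100]: ((0 AND 0) AND 1) -> 0
  row 13 [01101]: ((0 AND 1) AND 1) -> 0
  row 14 [01110]: ((1 AND 0) AND 1) -> 0
  row 15 [01111]: ((1 AND 1) AND 1) -> 1
  row 16 [10000]: ((0 AND 0) AND 0) -> 0
  row 17 [10001]: ((0 AND 1) AND 0) -> 0
  row 18 [10010]: ((1 AND 0) AND 0) -> 0
  row 19 [10011]: ((1 AND 1) AND 0) -> 0
  row 20 [10100]: ((0 AND 0) AND 0) -> 0
  row 21 [10101]: ((0 AND 1) AND 0) -> 0
  row 22 [10110]: ((1 AND 0) AND 0) -> 0
  row 23 [10111]: ((1 AND 1) AND 0) -> 0
  row 24 [11000]: ((0 AND 0) AND 1) -> 0
  row 25 [11001]: ((0 AND 1) AND 1) -> 0
  row 26 [11010]: ((1 AND 0) AND 1) -> 0
  row 27 [11011]: ((1 AND 1) AND 1) -> 1
  row 28 [11100]: ((0 AND 0) AND 1) -> 0
  row 29 [11101]: ((0 AND 1) AND 1) -> 0
  row 30 [11110]: ((1 AND 0) AND 1) -> 0
  row 31 [11111]: ((1 AND 1) AND 1) -> 1
Full result column, 4 rows per line (a,b,c fixed per line; d,e runs 00..11 left to right):
  rows 0-3 [a,b,c=000]: 0000  = hex 0
  rows 4-7 [a,b,c=001]: 0000  = hex 0
  rows 8-11 [a,b,c=010]: 0001  = hex 1
  rows 12-15 [a,b,c=011]: 0001  = hex 1
  rows 16-19 [a,b,c=100]: 0000  = hex 0
  rows 20-23 [a,b,c=101]: 0000  = hex 0
  rows 24-27 [a,b,c=110]: 0001  = hex 1
  rows 28-31 [a,b,c=111]: 0001  = hex 1
Output column (row 0 .. row 31) = 00000000000100010000000000010001
Output column grouped in 4s = 0000 0000 0001 0001 0000 0000 0001 0001 = 0x00110011
Convert to decimal digit by digit (value = value*16 + digit):
  0 -> 0
  0*16 + 0 = 0
  0*16 + 1 = 1
  1*16 + 1 = 17
  17*16 + 0 = 272
  272*16 + 0 = 4352
  4352*16 + 1 = 69633
  69633*16 + 1 = 1114129
Decimal = 1114129

1114129


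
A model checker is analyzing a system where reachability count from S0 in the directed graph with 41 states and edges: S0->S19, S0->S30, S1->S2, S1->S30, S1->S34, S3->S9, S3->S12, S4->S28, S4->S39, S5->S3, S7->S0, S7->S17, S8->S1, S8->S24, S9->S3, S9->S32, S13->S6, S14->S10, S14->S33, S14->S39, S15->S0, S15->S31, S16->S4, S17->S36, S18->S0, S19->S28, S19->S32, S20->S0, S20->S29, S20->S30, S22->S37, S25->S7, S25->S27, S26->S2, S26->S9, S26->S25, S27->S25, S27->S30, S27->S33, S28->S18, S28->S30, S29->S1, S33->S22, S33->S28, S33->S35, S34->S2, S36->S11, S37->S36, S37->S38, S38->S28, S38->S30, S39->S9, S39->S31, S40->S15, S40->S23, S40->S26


BFS from S0:
  layer 0: {S0}
  layer 1: {S19, S30}
  layer 2: {S28, S32}
  layer 3: {S18}
Reachable set: {S0, S18, S19, S28, S30, S32}
Count = 6

6


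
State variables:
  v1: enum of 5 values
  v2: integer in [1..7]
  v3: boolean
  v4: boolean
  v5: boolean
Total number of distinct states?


State space = product of domain sizes of all variables.
Domain sizes:
  v1 (enum of 5 values): 5
  v2 (integer in [1..7]): 7
  v3 (boolean): 2
  v4 (boolean): 2
  v5 (boolean): 2
Product = 5 * 7 * 2 * 2 * 2 = 280

280


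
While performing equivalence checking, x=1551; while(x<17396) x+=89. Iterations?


Step 1: x goes from 1551 toward 17396 by 89; the body runs while x<17396, so iterations = ceil((bound-start)/step)
Step 2: Distance=15845
Step 3: ceil(15845/89)=179

179


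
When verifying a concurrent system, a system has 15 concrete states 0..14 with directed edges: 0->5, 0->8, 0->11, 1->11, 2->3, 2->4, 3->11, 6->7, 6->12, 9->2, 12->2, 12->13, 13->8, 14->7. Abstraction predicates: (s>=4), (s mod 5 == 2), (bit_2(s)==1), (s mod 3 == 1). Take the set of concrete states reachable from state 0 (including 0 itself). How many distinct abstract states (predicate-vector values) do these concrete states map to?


BFS from 0:
Concrete reachable: {0, 5, 8, 11}
Abstract via predicates (s>=4), (s mod 5 == 2), (bit_2(s)==1), (s mod 3 == 1):
  (0,0,0,0) <- {0}
  (1,0,0,0) <- {8, 11}
  (1,0,1,0) <- {5}
Distinct abstract states = 3

3
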